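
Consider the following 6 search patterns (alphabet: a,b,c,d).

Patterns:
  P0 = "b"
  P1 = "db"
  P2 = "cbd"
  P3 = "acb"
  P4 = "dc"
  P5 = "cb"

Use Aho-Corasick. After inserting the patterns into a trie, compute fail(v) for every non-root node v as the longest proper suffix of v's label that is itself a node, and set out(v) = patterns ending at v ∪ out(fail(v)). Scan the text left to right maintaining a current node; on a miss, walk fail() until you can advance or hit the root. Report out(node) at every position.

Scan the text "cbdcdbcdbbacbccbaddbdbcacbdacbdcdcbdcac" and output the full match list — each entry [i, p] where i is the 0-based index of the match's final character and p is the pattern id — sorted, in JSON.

Build automaton:
Trie nodes:
  n0 'ε': a→7 b→1 c→4 d→2
  n1 'b': ·  [P0 ends]
  n2 'd': b→3 c→10
  n3 'db': ·  [P1 ends]
  n4 'c': b→5
  n5 'cb': d→6  [P5 ends]
  n6 'cbd': ·  [P2 ends]
  n7 'a': c→8
  n8 'ac': b→9
  n9 'acb': ·  [P3 ends]
  n10 'dc': ·  [P4 ends]

BFS fail/out derivation:
  fail(1) 'b': from fail(0)=0 chase 'b': 0 ⇒ 0;  out={0}∪out(0)={0}
  fail(2) 'd': from fail(0)=0 chase 'd': 0 ⇒ 0;  out=∅∪out(0)=∅
  fail(4) 'c': from fail(0)=0 chase 'c': 0 ⇒ 0;  out=∅∪out(0)=∅
  fail(7) 'a': from fail(0)=0 chase 'a': 0 ⇒ 0;  out=∅∪out(0)=∅
  fail(3) 'db': from fail(2)=0 chase 'b': 0 ⇒ 1;  out={1}∪out(1)={0,1}
  fail(5) 'cb': from fail(4)=0 chase 'b': 0 ⇒ 1;  out={5}∪out(1)={0,5}
  fail(8) 'ac': from fail(7)=0 chase 'c': 0 ⇒ 4;  out=∅∪out(4)=∅
  fail(10) 'dc': from fail(2)=0 chase 'c': 0 ⇒ 4;  out={4}∪out(4)={4}
  fail(6) 'cbd': from fail(5)=1 chase 'd': 1→0 ⇒ 2;  out={2}∪out(2)={2}
  fail(9) 'acb': from fail(8)=4 chase 'b': 4 ⇒ 5;  out={3}∪out(5)={0,3,5}

Run:
[0] read 'c'  n0⇒n4
[1] read 'b'  n4⇒n5  ** P0@[1:1],P5@[0:1]
[2] read 'd'  n5⇒n6  ** P2@[0:2]
[3] read 'c'  n6⇒n10 (via fail)  ** P4@[2:3]
[4] read 'd'  n10⇒n2 (via fail)
[5] read 'b'  n2⇒n3  ** P0@[5:5],P1@[4:5]
[6] read 'c'  n3⇒n4 (via fail)
[7] read 'd'  n4⇒n2 (via fail)
[8] read 'b'  n2⇒n3  ** P0@[8:8],P1@[7:8]
[9] read 'b'  n3⇒n1 (via fail)  ** P0@[9:9]
[10] read 'a'  n1⇒n7 (via fail)
[11] read 'c'  n7⇒n8
[12] read 'b'  n8⇒n9  ** P0@[12:12],P3@[10:12],P5@[11:12]
[13] read 'c'  n9⇒n4 (via fail)
[14] read 'c'  n4⇒n4 (via fail)
[15] read 'b'  n4⇒n5  ** P0@[15:15],P5@[14:15]
[16] read 'a'  n5⇒n7 (via fail)
[17] read 'd'  n7⇒n2 (via fail)
[18] read 'd'  n2⇒n2 (via fail)
[19] read 'b'  n2⇒n3  ** P0@[19:19],P1@[18:19]
[20] read 'd'  n3⇒n2 (via fail)
[21] read 'b'  n2⇒n3  ** P0@[21:21],P1@[20:21]
[22] read 'c'  n3⇒n4 (via fail)
[23] read 'a'  n4⇒n7 (via fail)
[24] read 'c'  n7⇒n8
[25] read 'b'  n8⇒n9  ** P0@[25:25],P3@[23:25],P5@[24:25]
[26] read 'd'  n9⇒n6 (via fail)  ** P2@[24:26]
[27] read 'a'  n6⇒n7 (via fail)
[28] read 'c'  n7⇒n8
[29] read 'b'  n8⇒n9  ** P0@[29:29],P3@[27:29],P5@[28:29]
[30] read 'd'  n9⇒n6 (via fail)  ** P2@[28:30]
[31] read 'c'  n6⇒n10 (via fail)  ** P4@[30:31]
[32] read 'd'  n10⇒n2 (via fail)
[33] read 'c'  n2⇒n10  ** P4@[32:33]
[34] read 'b'  n10⇒n5 (via fail)  ** P0@[34:34],P5@[33:34]
[35] read 'd'  n5⇒n6  ** P2@[33:35]
[36] read 'c'  n6⇒n10 (via fail)  ** P4@[35:36]
[37] read 'a'  n10⇒n7 (via fail)
[38] read 'c'  n7⇒n8

Matches: [[1,0],[1,5],[2,2],[3,4],[5,0],[5,1],[8,0],[8,1],[9,0],[12,0],[12,3],[12,5],[15,0],[15,5],[19,0],[19,1],[21,0],[21,1],[25,0],[25,3],[25,5],[26,2],[29,0],[29,3],[29,5],[30,2],[31,4],[33,4],[34,0],[34,5],[35,2],[36,4]]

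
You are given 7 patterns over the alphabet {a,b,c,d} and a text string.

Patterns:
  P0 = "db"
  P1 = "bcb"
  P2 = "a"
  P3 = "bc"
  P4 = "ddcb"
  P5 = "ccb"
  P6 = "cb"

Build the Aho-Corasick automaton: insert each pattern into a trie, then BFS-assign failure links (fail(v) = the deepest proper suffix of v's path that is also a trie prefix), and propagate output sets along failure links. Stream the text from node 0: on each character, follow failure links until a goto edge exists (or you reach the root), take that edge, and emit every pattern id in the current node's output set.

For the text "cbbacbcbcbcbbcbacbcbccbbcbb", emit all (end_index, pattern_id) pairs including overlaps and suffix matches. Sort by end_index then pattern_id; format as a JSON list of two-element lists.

Build:
Trie (insert patterns):
  0='ε' goto a→6 b→3 c→10 d→1
  1='d' goto b→2 d→7
  2='db' goto ·  [P0 ends]
  3='b' goto c→4
  4='bc' goto b→5  [P3 ends]
  5='bcb' goto ·  [P1 ends]
  6='a' goto ·  [P2 ends]
  7='dd' goto c→8
  8='ddc' goto b→9
  9='ddcb' goto ·  [P4 ends]
  10='c' goto b→13 c→11
  11='cc' goto b→12
  12='ccb' goto ·  [P5 ends]
  13='cb' goto ·  [P6 ends]

Failure links (BFS by depth):
  fail(1) 'd': from fail(0)=0 chase 'd': 0 ⇒ 0;  out=∅∪out(0)=∅
  fail(3) 'b': from fail(0)=0 chase 'b': 0 ⇒ 0;  out=∅∪out(0)=∅
  fail(6) 'a': from fail(0)=0 chase 'a': 0 ⇒ 0;  out={2}∪out(0)={2}
  fail(10) 'c': from fail(0)=0 chase 'c': 0 ⇒ 0;  out=∅∪out(0)=∅
  fail(2) 'db': from fail(1)=0 chase 'b': 0 ⇒ 3;  out={0}∪out(3)={0}
  fail(4) 'bc': from fail(3)=0 chase 'c': 0 ⇒ 10;  out={3}∪out(10)={3}
  fail(7) 'dd': from fail(1)=0 chase 'd': 0 ⇒ 1;  out=∅∪out(1)=∅
  fail(11) 'cc': from fail(10)=0 chase 'c': 0 ⇒ 10;  out=∅∪out(10)=∅
  fail(13) 'cb': from fail(10)=0 chase 'b': 0 ⇒ 3;  out={6}∪out(3)={6}
  fail(5) 'bcb': from fail(4)=10 chase 'b': 10 ⇒ 13;  out={1}∪out(13)={1,6}
  fail(8) 'ddc': from fail(7)=1 chase 'c': 1→0 ⇒ 10;  out=∅∪out(10)=∅
  fail(12) 'ccb': from fail(11)=10 chase 'b': 10 ⇒ 13;  out={5}∪out(13)={5,6}
  fail(9) 'ddcb': from fail(8)=10 chase 'b': 10 ⇒ 13;  out={4}∪out(13)={4,6}

Scan:
[0] read 'c'  n0⇒n10
[1] read 'b'  n10⇒n13  ** P6@[0:1]
[2] read 'b'  n13⇒n3 (via fail)
[3] read 'a'  n3⇒n6 (via fail)  ** P2@[3:3]
[4] read 'c'  n6⇒n10 (via fail)
[5] read 'b'  n10⇒n13  ** P6@[4:5]
[6] read 'c'  n13⇒n4 (via fail)  ** P3@[5:6]
[7] read 'b'  n4⇒n5  ** P1@[5:7],P6@[6:7]
[8] read 'c'  n5⇒n4 (via fail)  ** P3@[7:8]
[9] read 'b'  n4⇒n5  ** P1@[7:9],P6@[8:9]
[10] read 'c'  n5⇒n4 (via fail)  ** P3@[9:10]
[11] read 'b'  n4⇒n5  ** P1@[9:11],P6@[10:11]
[12] read 'b'  n5⇒n3 (via fail)
[13] read 'c'  n3⇒n4  ** P3@[12:13]
[14] read 'b'  n4⇒n5  ** P1@[12:14],P6@[13:14]
[15] read 'a'  n5⇒n6 (via fail)  ** P2@[15:15]
[16] read 'c'  n6⇒n10 (via fail)
[17] read 'b'  n10⇒n13  ** P6@[16:17]
[18] read 'c'  n13⇒n4 (via fail)  ** P3@[17:18]
[19] read 'b'  n4⇒n5  ** P1@[17:19],P6@[18:19]
[20] read 'c'  n5⇒n4 (via fail)  ** P3@[19:20]
[21] read 'c'  n4⇒n11 (via fail)
[22] read 'b'  n11⇒n12  ** P5@[20:22],P6@[21:22]
[23] read 'b'  n12⇒n3 (via fail)
[24] read 'c'  n3⇒n4  ** P3@[23:24]
[25] read 'b'  n4⇒n5  ** P1@[23:25],P6@[24:25]
[26] read 'b'  n5⇒n3 (via fail)

Matches: [[1,6],[3,2],[5,6],[6,3],[7,1],[7,6],[8,3],[9,1],[9,6],[10,3],[11,1],[11,6],[13,3],[14,1],[14,6],[15,2],[17,6],[18,3],[19,1],[19,6],[20,3],[22,5],[22,6],[24,3],[25,1],[25,6]]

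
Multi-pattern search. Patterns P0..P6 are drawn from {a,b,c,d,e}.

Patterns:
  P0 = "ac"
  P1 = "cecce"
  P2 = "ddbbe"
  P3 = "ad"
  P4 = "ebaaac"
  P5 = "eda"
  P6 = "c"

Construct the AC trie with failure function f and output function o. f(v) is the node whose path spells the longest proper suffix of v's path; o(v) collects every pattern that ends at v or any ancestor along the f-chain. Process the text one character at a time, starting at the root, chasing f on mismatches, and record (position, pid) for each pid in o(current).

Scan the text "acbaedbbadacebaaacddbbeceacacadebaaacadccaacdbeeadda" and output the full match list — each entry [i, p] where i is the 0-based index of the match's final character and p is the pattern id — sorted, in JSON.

Build automaton:
Trie (insert patterns):
  n0 'ε': a→1 c→3 d→8 e→14
  n1 'a': c→2 d→13
  n2 'ac': ·  [P0 ends]
  n3 'c': e→4  [P6 ends]
  n4 'ce': c→5
  n5 'cec': c→6
  n6 'cecc': e→7
  n7 'cecce': ·  [P1 ends]
  n8 'd': d→9
  n9 'dd': b→10
  n10 'ddb': b→11
  n11 'ddbb': e→12
  n12 'ddbbe': ·  [P2 ends]
  n13 'ad': ·  [P3 ends]
  n14 'e': b→15 d→20
  n15 'eb': a→16
  n16 'eba': a→17
  n17 'ebaa': a→18
  n18 'ebaaa': c→19
  n19 'ebaaac': ·  [P4 ends]
  n20 'ed': a→21
  n21 'eda': ·  [P5 ends]

BFS fail/out derivation:
  n1('a'): parent n0 fail=0; on 'a' 0 → fail=0;  out ∅∪∅=∅
  n3('c'): parent n0 fail=0; on 'c' 0 → fail=0;  out {6}∪∅={6}
  n8('d'): parent n0 fail=0; on 'd' 0 → fail=0;  out ∅∪∅=∅
  n14('e'): parent n0 fail=0; on 'e' 0 → fail=0;  out ∅∪∅=∅
  n2('ac'): parent n1 fail=0; on 'c' 0 → fail=3;  out {0}∪{6}={0,6}
  n4('ce'): parent n3 fail=0; on 'e' 0 → fail=14;  out ∅∪∅=∅
  n9('dd'): parent n8 fail=0; on 'd' 0 → fail=8;  out ∅∪∅=∅
  n13('ad'): parent n1 fail=0; on 'd' 0 → fail=8;  out {3}∪∅={3}
  n15('eb'): parent n14 fail=0; on 'b' 0 → fail=0;  out ∅∪∅=∅
  n20('ed'): parent n14 fail=0; on 'd' 0 → fail=8;  out ∅∪∅=∅
  n5('cec'): parent n4 fail=14; on 'c' 14→0 → fail=3;  out ∅∪{6}={6}
  n10('ddb'): parent n9 fail=8; on 'b' 8→0 → fail=0;  out ∅∪∅=∅
  n16('eba'): parent n15 fail=0; on 'a' 0 → fail=1;  out ∅∪∅=∅
  n21('eda'): parent n20 fail=8; on 'a' 8→0 → fail=1;  out {5}∪∅={5}
  n6('cecc'): parent n5 fail=3; on 'c' 3→0 → fail=3;  out ∅∪{6}={6}
  n11('ddbb'): parent n10 fail=0; on 'b' 0 → fail=0;  out ∅∪∅=∅
  n17('ebaa'): parent n16 fail=1; on 'a' 1→0 → fail=1;  out ∅∪∅=∅
  n7('cecce'): parent n6 fail=3; on 'e' 3 → fail=4;  out {1}∪∅={1}
  n12('ddbbe'): parent n11 fail=0; on 'e' 0 → fail=14;  out {2}∪∅={2}
  n18('ebaaa'): parent n17 fail=1; on 'a' 1→0 → fail=1;  out ∅∪∅=∅
  n19('ebaaac'): parent n18 fail=1; on 'c' 1 → fail=2;  out {4}∪{0,6}={0,4,6}

Run:
[0] read 'a'  n0⇒n1
[1] read 'c'  n1⇒n2  ** P0@[0:1],P6@[1:1]
[2] read 'b'  n2⇒n0 ·f
[3] read 'a'  n0⇒n1
[4] read 'e'  n1⇒n14 ·f
[5] read 'd'  n14⇒n20
[6] read 'b'  n20⇒n0 ·f
[7] read 'b'  n0⇒n0
[8] read 'a'  n0⇒n1
[9] read 'd'  n1⇒n13  ** P3@[8:9]
[10] read 'a'  n13⇒n1 ·f
[11] read 'c'  n1⇒n2  ** P0@[10:11],P6@[11:11]
[12] read 'e'  n2⇒n4 ·f
[13] read 'b'  n4⇒n15 ·f
[14] read 'a'  n15⇒n16
[15] read 'a'  n16⇒n17
[16] read 'a'  n17⇒n18
[17] read 'c'  n18⇒n19  ** P0@[16:17],P4@[12:17],P6@[17:17]
[18] read 'd'  n19⇒n8 ·f
[19] read 'd'  n8⇒n9
[20] read 'b'  n9⇒n10
[21] read 'b'  n10⇒n11
[22] read 'e'  n11⇒n12  ** P2@[18:22]
[23] read 'c'  n12⇒n3 ·f  ** P6@[23:23]
[24] read 'e'  n3⇒n4
[25] read 'a'  n4⇒n1 ·f
[26] read 'c'  n1⇒n2  ** P0@[25:26],P6@[26:26]
[27] read 'a'  n2⇒n1 ·f
[28] read 'c'  n1⇒n2  ** P0@[27:28],P6@[28:28]
[29] read 'a'  n2⇒n1 ·f
[30] read 'd'  n1⇒n13  ** P3@[29:30]
[31] read 'e'  n13⇒n14 ·f
[32] read 'b'  n14⇒n15
[33] read 'a'  n15⇒n16
[34] read 'a'  n16⇒n17
[35] read 'a'  n17⇒n18
[36] read 'c'  n18⇒n19  ** P0@[35:36],P4@[31:36],P6@[36:36]
[37] read 'a'  n19⇒n1 ·f
[38] read 'd'  n1⇒n13  ** P3@[37:38]
[39] read 'c'  n13⇒n3 ·f  ** P6@[39:39]
[40] read 'c'  n3⇒n3 ·f  ** P6@[40:40]
[41] read 'a'  n3⇒n1 ·f
[42] read 'a'  n1⇒n1 ·f
[43] read 'c'  n1⇒n2  ** P0@[42:43],P6@[43:43]
[44] read 'd'  n2⇒n8 ·f
[45] read 'b'  n8⇒n0 ·f
[46] read 'e'  n0⇒n14
[47] read 'e'  n14⇒n14 ·f
[48] read 'a'  n14⇒n1 ·f
[49] read 'd'  n1⇒n13  ** P3@[48:49]
[50] read 'd'  n13⇒n9 ·f
[51] read 'a'  n9⇒n1 ·f

Matches: [[1,0],[1,6],[9,3],[11,0],[11,6],[17,0],[17,4],[17,6],[22,2],[23,6],[26,0],[26,6],[28,0],[28,6],[30,3],[36,0],[36,4],[36,6],[38,3],[39,6],[40,6],[43,0],[43,6],[49,3]]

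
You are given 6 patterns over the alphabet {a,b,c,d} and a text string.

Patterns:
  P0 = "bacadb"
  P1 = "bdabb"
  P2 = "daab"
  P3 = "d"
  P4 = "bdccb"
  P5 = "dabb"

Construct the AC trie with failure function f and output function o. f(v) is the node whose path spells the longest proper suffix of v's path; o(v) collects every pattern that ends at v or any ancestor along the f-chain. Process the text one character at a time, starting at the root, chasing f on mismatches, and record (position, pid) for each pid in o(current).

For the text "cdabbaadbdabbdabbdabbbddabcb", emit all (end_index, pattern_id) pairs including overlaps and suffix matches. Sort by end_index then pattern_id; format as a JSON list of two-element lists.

Build:
Trie nodes:
  n0 'ε': b→1 d→11
  n1 'b': a→2 d→7
  n2 'ba': c→3
  n3 'bac': a→4
  n4 'baca': d→5
  n5 'bacad': b→6
  n6 'bacadb': ·  ←P0
  n7 'bd': a→8 c→15
  n8 'bda': b→9
  n9 'bdab': b→10
  n10 'bdabb': ·  ←P1
  n11 'd': a→12  ←P3
  n12 'da': a→13 b→18
  n13 'daa': b→14
  n14 'daab': ·  ←P2
  n15 'bdc': c→16
  n16 'bdcc': b→17
  n17 'bdccb': ·  ←P4
  n18 'dab': b→19
  n19 'dabb': ·  ←P5

BFS fail/out derivation:
  n1('b'): parent n0 fail=0; on 'b' 0 → fail=0;  out ∅∪∅=∅
  n11('d'): parent n0 fail=0; on 'd' 0 → fail=0;  out {3}∪∅={3}
  n2('ba'): parent n1 fail=0; on 'a' 0 → fail=0;  out ∅∪∅=∅
  n7('bd'): parent n1 fail=0; on 'd' 0 → fail=11;  out ∅∪{3}={3}
  n12('da'): parent n11 fail=0; on 'a' 0 → fail=0;  out ∅∪∅=∅
  n3('bac'): parent n2 fail=0; on 'c' 0 → fail=0;  out ∅∪∅=∅
  n8('bda'): parent n7 fail=11; on 'a' 11 → fail=12;  out ∅∪∅=∅
  n13('daa'): parent n12 fail=0; on 'a' 0 → fail=0;  out ∅∪∅=∅
  n15('bdc'): parent n7 fail=11; on 'c' 11→0 → fail=0;  out ∅∪∅=∅
  n18('dab'): parent n12 fail=0; on 'b' 0 → fail=1;  out ∅∪∅=∅
  n4('baca'): parent n3 fail=0; on 'a' 0 → fail=0;  out ∅∪∅=∅
  n9('bdab'): parent n8 fail=12; on 'b' 12 → fail=18;  out ∅∪∅=∅
  n14('daab'): parent n13 fail=0; on 'b' 0 → fail=1;  out {2}∪∅={2}
  n16('bdcc'): parent n15 fail=0; on 'c' 0 → fail=0;  out ∅∪∅=∅
  n19('dabb'): parent n18 fail=1; on 'b' 1→0 → fail=1;  out {5}∪∅={5}
  n5('bacad'): parent n4 fail=0; on 'd' 0 → fail=11;  out ∅∪{3}={3}
  n10('bdabb'): parent n9 fail=18; on 'b' 18 → fail=19;  out {1}∪{5}={1,5}
  n17('bdccb'): parent n16 fail=0; on 'b' 0 → fail=1;  out {4}∪∅={4}
  n6('bacadb'): parent n5 fail=11; on 'b' 11→0 → fail=1;  out {0}∪∅={0}

Text stream:
[0] read 'c'  n0⇒n0
[1] read 'd'  n0⇒n11  → match P3@[1:1]
[2] read 'a'  n11⇒n12
[3] read 'b'  n12⇒n18
[4] read 'b'  n18⇒n19  → match P5@[1:4]
[5] read 'a'  n19⇒n2 ·f
[6] read 'a'  n2⇒n0 ·f
[7] read 'd'  n0⇒n11  → match P3@[7:7]
[8] read 'b'  n11⇒n1 ·f
[9] read 'd'  n1⇒n7  → match P3@[9:9]
[10] read 'a'  n7⇒n8
[11] read 'b'  n8⇒n9
[12] read 'b'  n9⇒n10  → match P1@[8:12],P5@[9:12]
[13] read 'd'  n10⇒n7 ·f  → match P3@[13:13]
[14] read 'a'  n7⇒n8
[15] read 'b'  n8⇒n9
[16] read 'b'  n9⇒n10  → match P1@[12:16],P5@[13:16]
[17] read 'd'  n10⇒n7 ·f  → match P3@[17:17]
[18] read 'a'  n7⇒n8
[19] read 'b'  n8⇒n9
[20] read 'b'  n9⇒n10  → match P1@[16:20],P5@[17:20]
[21] read 'b'  n10⇒n1 ·f
[22] read 'd'  n1⇒n7  → match P3@[22:22]
[23] read 'd'  n7⇒n11 ·f  → match P3@[23:23]
[24] read 'a'  n11⇒n12
[25] read 'b'  n12⇒n18
[26] read 'c'  n18⇒n0 ·f
[27] read 'b'  n0⇒n1

Matches: [[1,3],[4,5],[7,3],[9,3],[12,1],[12,5],[13,3],[16,1],[16,5],[17,3],[20,1],[20,5],[22,3],[23,3]]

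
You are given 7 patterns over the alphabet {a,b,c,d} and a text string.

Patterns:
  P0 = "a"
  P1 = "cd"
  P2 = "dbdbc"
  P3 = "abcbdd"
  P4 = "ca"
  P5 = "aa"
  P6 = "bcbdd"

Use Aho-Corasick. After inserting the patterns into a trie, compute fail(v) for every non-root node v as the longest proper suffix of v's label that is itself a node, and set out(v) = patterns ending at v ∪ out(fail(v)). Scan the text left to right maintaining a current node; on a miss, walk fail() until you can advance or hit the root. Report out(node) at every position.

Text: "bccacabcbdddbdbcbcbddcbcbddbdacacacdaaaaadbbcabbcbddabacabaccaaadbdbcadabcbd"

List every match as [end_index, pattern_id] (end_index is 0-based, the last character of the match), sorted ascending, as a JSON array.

Construct AC machine:
Trie (insert patterns):
  n0 'ε': a→1 b→16 c→2 d→4
  n1 'a': a→15 b→9  ←P0
  n2 'c': a→14 d→3
  n3 'cd': ·  ←P1
  n4 'd': b→5
  n5 'db': d→6
  n6 'dbd': b→7
  n7 'dbdb': c→8
  n8 'dbdbc': ·  ←P2
  n9 'ab': c→10
  n10 'abc': b→11
  n11 'abcb': d→12
  n12 'abcbd': d→13
  n13 'abcbdd': ·  ←P3
  n14 'ca': ·  ←P4
  n15 'aa': ·  ←P5
  n16 'b': c→17
  n17 'bc': b→18
  n18 'bcb': d→19
  n19 'bcbd': d→20
  n20 'bcbdd': ·  ←P6

BFS fail/out derivation:
  n1('a'): parent n0 fail=0; on 'a' 0 → fail=0;  out {0}∪∅={0}
  n2('c'): parent n0 fail=0; on 'c' 0 → fail=0;  out ∅∪∅=∅
  n4('d'): parent n0 fail=0; on 'd' 0 → fail=0;  out ∅∪∅=∅
  n16('b'): parent n0 fail=0; on 'b' 0 → fail=0;  out ∅∪∅=∅
  n3('cd'): parent n2 fail=0; on 'd' 0 → fail=4;  out {1}∪∅={1}
  n5('db'): parent n4 fail=0; on 'b' 0 → fail=16;  out ∅∪∅=∅
  n9('ab'): parent n1 fail=0; on 'b' 0 → fail=16;  out ∅∪∅=∅
  n14('ca'): parent n2 fail=0; on 'a' 0 → fail=1;  out {4}∪{0}={0,4}
  n15('aa'): parent n1 fail=0; on 'a' 0 → fail=1;  out {5}∪{0}={0,5}
  n17('bc'): parent n16 fail=0; on 'c' 0 → fail=2;  out ∅∪∅=∅
  n6('dbd'): parent n5 fail=16; on 'd' 16→0 → fail=4;  out ∅∪∅=∅
  n10('abc'): parent n9 fail=16; on 'c' 16 → fail=17;  out ∅∪∅=∅
  n18('bcb'): parent n17 fail=2; on 'b' 2→0 → fail=16;  out ∅∪∅=∅
  n7('dbdb'): parent n6 fail=4; on 'b' 4 → fail=5;  out ∅∪∅=∅
  n11('abcb'): parent n10 fail=17; on 'b' 17 → fail=18;  out ∅∪∅=∅
  n19('bcbd'): parent n18 fail=16; on 'd' 16→0 → fail=4;  out ∅∪∅=∅
  n8('dbdbc'): parent n7 fail=5; on 'c' 5→16 → fail=17;  out {2}∪∅={2}
  n12('abcbd'): parent n11 fail=18; on 'd' 18 → fail=19;  out ∅∪∅=∅
  n20('bcbdd'): parent n19 fail=4; on 'd' 4→0 → fail=4;  out {6}∪∅={6}
  n13('abcbdd'): parent n12 fail=19; on 'd' 19 → fail=20;  out {3}∪{6}={3,6}

Scan:
i=0 'b': node 0→16
i=1 'c': node 16→17
i=2 'c': node 17→2 ·f
i=3 'a': node 2→14  → match P0@[3:3],P4@[2:3]
i=4 'c': node 14→2 ·f
i=5 'a': node 2→14  → match P0@[5:5],P4@[4:5]
i=6 'b': node 14→9 ·f
i=7 'c': node 9→10
i=8 'b': node 10→11
i=9 'd': node 11→12
i=10 'd': node 12→13  → match P3@[5:10],P6@[6:10]
i=11 'd': node 13→4 ·f
i=12 'b': node 4→5
i=13 'd': node 5→6
i=14 'b': node 6→7
i=15 'c': node 7→8  → match P2@[11:15]
i=16 'b': node 8→18 ·f
i=17 'c': node 18→17 ·f
i=18 'b': node 17→18
i=19 'd': node 18→19
i=20 'd': node 19→20  → match P6@[16:20]
i=21 'c': node 20→2 ·f
i=22 'b': node 2→16 ·f
i=23 'c': node 16→17
i=24 'b': node 17→18
i=25 'd': node 18→19
i=26 'd': node 19→20  → match P6@[22:26]
i=27 'b': node 20→5 ·f
i=28 'd': node 5→6
i=29 'a': node 6→1 ·f  → match P0@[29:29]
i=30 'c': node 1→2 ·f
i=31 'a': node 2→14  → match P0@[31:31],P4@[30:31]
i=32 'c': node 14→2 ·f
i=33 'a': node 2→14  → match P0@[33:33],P4@[32:33]
i=34 'c': node 14→2 ·f
i=35 'd': node 2→3  → match P1@[34:35]
i=36 'a': node 3→1 ·f  → match P0@[36:36]
i=37 'a': node 1→15  → match P0@[37:37],P5@[36:37]
i=38 'a': node 15→15 ·f  → match P0@[38:38],P5@[37:38]
i=39 'a': node 15→15 ·f  → match P0@[39:39],P5@[38:39]
i=40 'a': node 15→15 ·f  → match P0@[40:40],P5@[39:40]
i=41 'd': node 15→4 ·f
i=42 'b': node 4→5
i=43 'b': node 5→16 ·f
i=44 'c': node 16→17
i=45 'a': node 17→14 ·f  → match P0@[45:45],P4@[44:45]
i=46 'b': node 14→9 ·f
i=47 'b': node 9→16 ·f
i=48 'c': node 16→17
i=49 'b': node 17→18
i=50 'd': node 18→19
i=51 'd': node 19→20  → match P6@[47:51]
i=52 'a': node 20→1 ·f  → match P0@[52:52]
i=53 'b': node 1→9
i=54 'a': node 9→1 ·f  → match P0@[54:54]
i=55 'c': node 1→2 ·f
i=56 'a': node 2→14  → match P0@[56:56],P4@[55:56]
i=57 'b': node 14→9 ·f
i=58 'a': node 9→1 ·f  → match P0@[58:58]
i=59 'c': node 1→2 ·f
i=60 'c': node 2→2 ·f
i=61 'a': node 2→14  → match P0@[61:61],P4@[60:61]
i=62 'a': node 14→15 ·f  → match P0@[62:62],P5@[61:62]
i=63 'a': node 15→15 ·f  → match P0@[63:63],P5@[62:63]
i=64 'd': node 15→4 ·f
i=65 'b': node 4→5
i=66 'd': node 5→6
i=67 'b': node 6→7
i=68 'c': node 7→8  → match P2@[64:68]
i=69 'a': node 8→14 ·f  → match P0@[69:69],P4@[68:69]
i=70 'd': node 14→4 ·f
i=71 'a': node 4→1 ·f  → match P0@[71:71]
i=72 'b': node 1→9
i=73 'c': node 9→10
i=74 'b': node 10→11
i=75 'd': node 11→12

All matches (sorted): [[3,0],[3,4],[5,0],[5,4],[10,3],[10,6],[15,2],[20,6],[26,6],[29,0],[31,0],[31,4],[33,0],[33,4],[35,1],[36,0],[37,0],[37,5],[38,0],[38,5],[39,0],[39,5],[40,0],[40,5],[45,0],[45,4],[51,6],[52,0],[54,0],[56,0],[56,4],[58,0],[61,0],[61,4],[62,0],[62,5],[63,0],[63,5],[68,2],[69,0],[69,4],[71,0]]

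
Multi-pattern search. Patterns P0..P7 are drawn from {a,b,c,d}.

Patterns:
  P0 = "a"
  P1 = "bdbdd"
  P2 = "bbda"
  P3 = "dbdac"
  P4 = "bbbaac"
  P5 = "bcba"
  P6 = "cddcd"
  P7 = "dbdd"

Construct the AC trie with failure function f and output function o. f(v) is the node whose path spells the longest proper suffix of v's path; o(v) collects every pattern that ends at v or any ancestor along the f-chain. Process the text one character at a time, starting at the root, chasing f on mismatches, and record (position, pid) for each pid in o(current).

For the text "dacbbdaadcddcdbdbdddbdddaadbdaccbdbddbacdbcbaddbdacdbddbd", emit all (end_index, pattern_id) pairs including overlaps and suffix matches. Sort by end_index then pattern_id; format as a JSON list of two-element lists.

Build automaton:
Trie nodes:
  0='ε' goto a→1 b→2 c→22 d→10
  1='a' goto ·  [P0 ends]
  2='b' goto b→7 c→19 d→3
  3='bd' goto b→4
  4='bdb' goto d→5
  5='bdbd' goto d→6
  6='bdbdd' goto ·  [P1 ends]
  7='bb' goto b→15 d→8
  8='bbd' goto a→9
  9='bbda' goto ·  [P2 ends]
  10='d' goto b→11
  11='db' goto d→12
  12='dbd' goto a→13 d→27
  13='dbda' goto c→14
  14='dbdac' goto ·  [P3 ends]
  15='bbb' goto a→16
  16='bbba' goto a→17
  17='bbbaa' goto c→18
  18='bbbaac' goto ·  [P4 ends]
  19='bc' goto b→20
  20='bcb' goto a→21
  21='bcba' goto ·  [P5 ends]
  22='c' goto d→23
  23='cd' goto d→24
  24='cdd' goto c→25
  25='cddc' goto d→26
  26='cddcd' goto ·  [P6 ends]
  27='dbdd' goto ·  [P7 ends]

Failure links (BFS by depth):
  fail(1) 'a': from fail(0)=0 chase 'a': 0 ⇒ 0;  out={0}∪out(0)={0}
  fail(2) 'b': from fail(0)=0 chase 'b': 0 ⇒ 0;  out=∅∪out(0)=∅
  fail(10) 'd': from fail(0)=0 chase 'd': 0 ⇒ 0;  out=∅∪out(0)=∅
  fail(22) 'c': from fail(0)=0 chase 'c': 0 ⇒ 0;  out=∅∪out(0)=∅
  fail(3) 'bd': from fail(2)=0 chase 'd': 0 ⇒ 10;  out=∅∪out(10)=∅
  fail(7) 'bb': from fail(2)=0 chase 'b': 0 ⇒ 2;  out=∅∪out(2)=∅
  fail(11) 'db': from fail(10)=0 chase 'b': 0 ⇒ 2;  out=∅∪out(2)=∅
  fail(19) 'bc': from fail(2)=0 chase 'c': 0 ⇒ 22;  out=∅∪out(22)=∅
  fail(23) 'cd': from fail(22)=0 chase 'd': 0 ⇒ 10;  out=∅∪out(10)=∅
  fail(4) 'bdb': from fail(3)=10 chase 'b': 10 ⇒ 11;  out=∅∪out(11)=∅
  fail(8) 'bbd': from fail(7)=2 chase 'd': 2 ⇒ 3;  out=∅∪out(3)=∅
  fail(12) 'dbd': from fail(11)=2 chase 'd': 2 ⇒ 3;  out=∅∪out(3)=∅
  fail(15) 'bbb': from fail(7)=2 chase 'b': 2 ⇒ 7;  out=∅∪out(7)=∅
  fail(20) 'bcb': from fail(19)=22 chase 'b': 22→0 ⇒ 2;  out=∅∪out(2)=∅
  fail(24) 'cdd': from fail(23)=10 chase 'd': 10→0 ⇒ 10;  out=∅∪out(10)=∅
  fail(5) 'bdbd': from fail(4)=11 chase 'd': 11 ⇒ 12;  out=∅∪out(12)=∅
  fail(9) 'bbda': from fail(8)=3 chase 'a': 3→10→0 ⇒ 1;  out={2}∪out(1)={0,2}
  fail(13) 'dbda': from fail(12)=3 chase 'a': 3→10→0 ⇒ 1;  out=∅∪out(1)={0}
  fail(16) 'bbba': from fail(15)=7 chase 'a': 7→2→0 ⇒ 1;  out=∅∪out(1)={0}
  fail(21) 'bcba': from fail(20)=2 chase 'a': 2→0 ⇒ 1;  out={5}∪out(1)={0,5}
  fail(25) 'cddc': from fail(24)=10 chase 'c': 10→0 ⇒ 22;  out=∅∪out(22)=∅
  fail(27) 'dbdd': from fail(12)=3 chase 'd': 3→10→0 ⇒ 10;  out={7}∪out(10)={7}
  fail(6) 'bdbdd': from fail(5)=12 chase 'd': 12 ⇒ 27;  out={1}∪out(27)={1,7}
  fail(14) 'dbdac': from fail(13)=1 chase 'c': 1→0 ⇒ 22;  out={3}∪out(22)={3}
  fail(17) 'bbbaa': from fail(16)=1 chase 'a': 1→0 ⇒ 1;  out=∅∪out(1)={0}
  fail(26) 'cddcd': from fail(25)=22 chase 'd': 22 ⇒ 23;  out={6}∪out(23)={6}
  fail(18) 'bbbaac': from fail(17)=1 chase 'c': 1→0 ⇒ 22;  out={4}∪out(22)={4}

Text stream:
i=0 'd': node 0→10
i=1 'a': node 10→1 (via fail)  emit P0@[1:1]
i=2 'c': node 1→22 (via fail)
i=3 'b': node 22→2 (via fail)
i=4 'b': node 2→7
i=5 'd': node 7→8
i=6 'a': node 8→9  emit P0@[6:6],P2@[3:6]
i=7 'a': node 9→1 (via fail)  emit P0@[7:7]
i=8 'd': node 1→10 (via fail)
i=9 'c': node 10→22 (via fail)
i=10 'd': node 22→23
i=11 'd': node 23→24
i=12 'c': node 24→25
i=13 'd': node 25→26  emit P6@[9:13]
i=14 'b': node 26→11 (via fail)
i=15 'd': node 11→12
i=16 'b': node 12→4 (via fail)
i=17 'd': node 4→5
i=18 'd': node 5→6  emit P1@[14:18],P7@[15:18]
i=19 'd': node 6→10 (via fail)
i=20 'b': node 10→11
i=21 'd': node 11→12
i=22 'd': node 12→27  emit P7@[19:22]
i=23 'd': node 27→10 (via fail)
i=24 'a': node 10→1 (via fail)  emit P0@[24:24]
i=25 'a': node 1→1 (via fail)  emit P0@[25:25]
i=26 'd': node 1→10 (via fail)
i=27 'b': node 10→11
i=28 'd': node 11→12
i=29 'a': node 12→13  emit P0@[29:29]
i=30 'c': node 13→14  emit P3@[26:30]
i=31 'c': node 14→22 (via fail)
i=32 'b': node 22→2 (via fail)
i=33 'd': node 2→3
i=34 'b': node 3→4
i=35 'd': node 4→5
i=36 'd': node 5→6  emit P1@[32:36],P7@[33:36]
i=37 'b': node 6→11 (via fail)
i=38 'a': node 11→1 (via fail)  emit P0@[38:38]
i=39 'c': node 1→22 (via fail)
i=40 'd': node 22→23
i=41 'b': node 23→11 (via fail)
i=42 'c': node 11→19 (via fail)
i=43 'b': node 19→20
i=44 'a': node 20→21  emit P0@[44:44],P5@[41:44]
i=45 'd': node 21→10 (via fail)
i=46 'd': node 10→10 (via fail)
i=47 'b': node 10→11
i=48 'd': node 11→12
i=49 'a': node 12→13  emit P0@[49:49]
i=50 'c': node 13→14  emit P3@[46:50]
i=51 'd': node 14→23 (via fail)
i=52 'b': node 23→11 (via fail)
i=53 'd': node 11→12
i=54 'd': node 12→27  emit P7@[51:54]
i=55 'b': node 27→11 (via fail)
i=56 'd': node 11→12

Result: [[1,0],[6,0],[6,2],[7,0],[13,6],[18,1],[18,7],[22,7],[24,0],[25,0],[29,0],[30,3],[36,1],[36,7],[38,0],[44,0],[44,5],[49,0],[50,3],[54,7]]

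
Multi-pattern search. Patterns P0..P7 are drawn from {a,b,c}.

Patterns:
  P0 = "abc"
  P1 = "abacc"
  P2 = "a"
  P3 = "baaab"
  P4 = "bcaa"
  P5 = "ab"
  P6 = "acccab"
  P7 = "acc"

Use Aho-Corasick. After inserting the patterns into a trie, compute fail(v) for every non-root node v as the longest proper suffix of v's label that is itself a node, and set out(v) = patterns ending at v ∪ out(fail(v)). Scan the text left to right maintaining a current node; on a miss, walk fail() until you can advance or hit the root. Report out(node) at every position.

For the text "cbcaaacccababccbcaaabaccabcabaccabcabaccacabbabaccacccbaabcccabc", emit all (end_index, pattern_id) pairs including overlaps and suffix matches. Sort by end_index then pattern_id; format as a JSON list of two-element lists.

Build automaton:
Trie (insert patterns):
  0='ε' goto a→1 b→7
  1='a' goto b→2 c→15  ←P2
  2='ab' goto a→4 c→3  ←P5
  3='abc' goto ·  ←P0
  4='aba' goto c→5
  5='abac' goto c→6
  6='abacc' goto ·  ←P1
  7='b' goto a→8 c→12
  8='ba' goto a→9
  9='baa' goto a→10
  10='baaa' goto b→11
  11='baaab' goto ·  ←P3
  12='bc' goto a→13
  13='bca' goto a→14
  14='bcaa' goto ·  ←P4
  15='ac' goto c→16
  16='acc' goto c→17  ←P7
  17='accc' goto a→18
  18='accca' goto b→19
  19='acccab' goto ·  ←P6

BFS fail/out derivation:
  fail(1) 'a': from fail(0)=0 chase 'a': 0 ⇒ 0;  out={2}∪out(0)={2}
  fail(7) 'b': from fail(0)=0 chase 'b': 0 ⇒ 0;  out=∅∪out(0)=∅
  fail(2) 'ab': from fail(1)=0 chase 'b': 0 ⇒ 7;  out={5}∪out(7)={5}
  fail(8) 'ba': from fail(7)=0 chase 'a': 0 ⇒ 1;  out=∅∪out(1)={2}
  fail(12) 'bc': from fail(7)=0 chase 'c': 0 ⇒ 0;  out=∅∪out(0)=∅
  fail(15) 'ac': from fail(1)=0 chase 'c': 0 ⇒ 0;  out=∅∪out(0)=∅
  fail(3) 'abc': from fail(2)=7 chase 'c': 7 ⇒ 12;  out={0}∪out(12)={0}
  fail(4) 'aba': from fail(2)=7 chase 'a': 7 ⇒ 8;  out=∅∪out(8)={2}
  fail(9) 'baa': from fail(8)=1 chase 'a': 1→0 ⇒ 1;  out=∅∪out(1)={2}
  fail(13) 'bca': from fail(12)=0 chase 'a': 0 ⇒ 1;  out=∅∪out(1)={2}
  fail(16) 'acc': from fail(15)=0 chase 'c': 0 ⇒ 0;  out={7}∪out(0)={7}
  fail(5) 'abac': from fail(4)=8 chase 'c': 8→1 ⇒ 15;  out=∅∪out(15)=∅
  fail(10) 'baaa': from fail(9)=1 chase 'a': 1→0 ⇒ 1;  out=∅∪out(1)={2}
  fail(14) 'bcaa': from fail(13)=1 chase 'a': 1→0 ⇒ 1;  out={4}∪out(1)={2,4}
  fail(17) 'accc': from fail(16)=0 chase 'c': 0 ⇒ 0;  out=∅∪out(0)=∅
  fail(6) 'abacc': from fail(5)=15 chase 'c': 15 ⇒ 16;  out={1}∪out(16)={1,7}
  fail(11) 'baaab': from fail(10)=1 chase 'b': 1 ⇒ 2;  out={3}∪out(2)={3,5}
  fail(18) 'accca': from fail(17)=0 chase 'a': 0 ⇒ 1;  out=∅∪out(1)={2}
  fail(19) 'acccab': from fail(18)=1 chase 'b': 1 ⇒ 2;  out={6}∪out(2)={5,6}

Text stream:
[0] read 'c'  n0⇒n0
[1] read 'b'  n0⇒n7
[2] read 'c'  n7⇒n12
[3] read 'a'  n12⇒n13  → match P2@[3:3]
[4] read 'a'  n13⇒n14  → match P2@[4:4],P4@[1:4]
[5] read 'a'  n14⇒n1 (via fail)  → match P2@[5:5]
[6] read 'c'  n1⇒n15
[7] read 'c'  n15⇒n16  → match P7@[5:7]
[8] read 'c'  n16⇒n17
[9] read 'a'  n17⇒n18  → match P2@[9:9]
[10] read 'b'  n18⇒n19  → match P5@[9:10],P6@[5:10]
[11] read 'a'  n19⇒n4 (via fail)  → match P2@[11:11]
[12] read 'b'  n4⇒n2 (via fail)  → match P5@[11:12]
[13] read 'c'  n2⇒n3  → match P0@[11:13]
[14] read 'c'  n3⇒n0 (via fail)
[15] read 'b'  n0⇒n7
[16] read 'c'  n7⇒n12
[17] read 'a'  n12⇒n13  → match P2@[17:17]
[18] read 'a'  n13⇒n14  → match P2@[18:18],P4@[15:18]
[19] read 'a'  n14⇒n1 (via fail)  → match P2@[19:19]
[20] read 'b'  n1⇒n2  → match P5@[19:20]
[21] read 'a'  n2⇒n4  → match P2@[21:21]
[22] read 'c'  n4⇒n5
[23] read 'c'  n5⇒n6  → match P1@[19:23],P7@[21:23]
[24] read 'a'  n6⇒n1 (via fail)  → match P2@[24:24]
[25] read 'b'  n1⇒n2  → match P5@[24:25]
[26] read 'c'  n2⇒n3  → match P0@[24:26]
[27] read 'a'  n3⇒n13 (via fail)  → match P2@[27:27]
[28] read 'b'  n13⇒n2 (via fail)  → match P5@[27:28]
[29] read 'a'  n2⇒n4  → match P2@[29:29]
[30] read 'c'  n4⇒n5
[31] read 'c'  n5⇒n6  → match P1@[27:31],P7@[29:31]
[32] read 'a'  n6⇒n1 (via fail)  → match P2@[32:32]
[33] read 'b'  n1⇒n2  → match P5@[32:33]
[34] read 'c'  n2⇒n3  → match P0@[32:34]
[35] read 'a'  n3⇒n13 (via fail)  → match P2@[35:35]
[36] read 'b'  n13⇒n2 (via fail)  → match P5@[35:36]
[37] read 'a'  n2⇒n4  → match P2@[37:37]
[38] read 'c'  n4⇒n5
[39] read 'c'  n5⇒n6  → match P1@[35:39],P7@[37:39]
[40] read 'a'  n6⇒n1 (via fail)  → match P2@[40:40]
[41] read 'c'  n1⇒n15
[42] read 'a'  n15⇒n1 (via fail)  → match P2@[42:42]
[43] read 'b'  n1⇒n2  → match P5@[42:43]
[44] read 'b'  n2⇒n7 (via fail)
[45] read 'a'  n7⇒n8  → match P2@[45:45]
[46] read 'b'  n8⇒n2 (via fail)  → match P5@[45:46]
[47] read 'a'  n2⇒n4  → match P2@[47:47]
[48] read 'c'  n4⇒n5
[49] read 'c'  n5⇒n6  → match P1@[45:49],P7@[47:49]
[50] read 'a'  n6⇒n1 (via fail)  → match P2@[50:50]
[51] read 'c'  n1⇒n15
[52] read 'c'  n15⇒n16  → match P7@[50:52]
[53] read 'c'  n16⇒n17
[54] read 'b'  n17⇒n7 (via fail)
[55] read 'a'  n7⇒n8  → match P2@[55:55]
[56] read 'a'  n8⇒n9  → match P2@[56:56]
[57] read 'b'  n9⇒n2 (via fail)  → match P5@[56:57]
[58] read 'c'  n2⇒n3  → match P0@[56:58]
[59] read 'c'  n3⇒n0 (via fail)
[60] read 'c'  n0⇒n0
[61] read 'a'  n0⇒n1  → match P2@[61:61]
[62] read 'b'  n1⇒n2  → match P5@[61:62]
[63] read 'c'  n2⇒n3  → match P0@[61:63]

All matches (sorted): [[3,2],[4,2],[4,4],[5,2],[7,7],[9,2],[10,5],[10,6],[11,2],[12,5],[13,0],[17,2],[18,2],[18,4],[19,2],[20,5],[21,2],[23,1],[23,7],[24,2],[25,5],[26,0],[27,2],[28,5],[29,2],[31,1],[31,7],[32,2],[33,5],[34,0],[35,2],[36,5],[37,2],[39,1],[39,7],[40,2],[42,2],[43,5],[45,2],[46,5],[47,2],[49,1],[49,7],[50,2],[52,7],[55,2],[56,2],[57,5],[58,0],[61,2],[62,5],[63,0]]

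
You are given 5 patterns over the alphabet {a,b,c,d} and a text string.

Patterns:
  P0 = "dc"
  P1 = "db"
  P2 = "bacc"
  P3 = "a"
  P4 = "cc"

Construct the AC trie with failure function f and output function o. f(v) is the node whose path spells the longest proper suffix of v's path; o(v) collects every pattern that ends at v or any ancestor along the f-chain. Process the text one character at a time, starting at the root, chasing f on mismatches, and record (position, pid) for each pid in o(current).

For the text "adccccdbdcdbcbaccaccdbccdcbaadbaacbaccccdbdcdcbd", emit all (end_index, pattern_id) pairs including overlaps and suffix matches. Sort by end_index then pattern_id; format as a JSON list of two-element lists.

Build automaton:
Trie nodes:
  0='ε' goto a→8 b→4 c→9 d→1
  1='d' goto b→3 c→2
  2='dc' goto ·  ←P0
  3='db' goto ·  ←P1
  4='b' goto a→5
  5='ba' goto c→6
  6='bac' goto c→7
  7='bacc' goto ·  ←P2
  8='a' goto ·  ←P3
  9='c' goto c→10
  10='cc' goto ·  ←P4

Failure links (BFS by depth):
  fail(1) 'd': from fail(0)=0 chase 'd': 0 ⇒ 0;  out=∅∪out(0)=∅
  fail(4) 'b': from fail(0)=0 chase 'b': 0 ⇒ 0;  out=∅∪out(0)=∅
  fail(8) 'a': from fail(0)=0 chase 'a': 0 ⇒ 0;  out={3}∪out(0)={3}
  fail(9) 'c': from fail(0)=0 chase 'c': 0 ⇒ 0;  out=∅∪out(0)=∅
  fail(2) 'dc': from fail(1)=0 chase 'c': 0 ⇒ 9;  out={0}∪out(9)={0}
  fail(3) 'db': from fail(1)=0 chase 'b': 0 ⇒ 4;  out={1}∪out(4)={1}
  fail(5) 'ba': from fail(4)=0 chase 'a': 0 ⇒ 8;  out=∅∪out(8)={3}
  fail(10) 'cc': from fail(9)=0 chase 'c': 0 ⇒ 9;  out={4}∪out(9)={4}
  fail(6) 'bac': from fail(5)=8 chase 'c': 8→0 ⇒ 9;  out=∅∪out(9)=∅
  fail(7) 'bacc': from fail(6)=9 chase 'c': 9 ⇒ 10;  out={2}∪out(10)={2,4}

Text stream:
i=0 'a': node 0→8  → match P3@[0:0]
i=1 'd': node 8→1 (via fail)
i=2 'c': node 1→2  → match P0@[1:2]
i=3 'c': node 2→10 (via fail)  → match P4@[2:3]
i=4 'c': node 10→10 (via fail)  → match P4@[3:4]
i=5 'c': node 10→10 (via fail)  → match P4@[4:5]
i=6 'd': node 10→1 (via fail)
i=7 'b': node 1→3  → match P1@[6:7]
i=8 'd': node 3→1 (via fail)
i=9 'c': node 1→2  → match P0@[8:9]
i=10 'd': node 2→1 (via fail)
i=11 'b': node 1→3  → match P1@[10:11]
i=12 'c': node 3→9 (via fail)
i=13 'b': node 9→4 (via fail)
i=14 'a': node 4→5  → match P3@[14:14]
i=15 'c': node 5→6
i=16 'c': node 6→7  → match P2@[13:16],P4@[15:16]
i=17 'a': node 7→8 (via fail)  → match P3@[17:17]
i=18 'c': node 8→9 (via fail)
i=19 'c': node 9→10  → match P4@[18:19]
i=20 'd': node 10→1 (via fail)
i=21 'b': node 1→3  → match P1@[20:21]
i=22 'c': node 3→9 (via fail)
i=23 'c': node 9→10  → match P4@[22:23]
i=24 'd': node 10→1 (via fail)
i=25 'c': node 1→2  → match P0@[24:25]
i=26 'b': node 2→4 (via fail)
i=27 'a': node 4→5  → match P3@[27:27]
i=28 'a': node 5→8 (via fail)  → match P3@[28:28]
i=29 'd': node 8→1 (via fail)
i=30 'b': node 1→3  → match P1@[29:30]
i=31 'a': node 3→5 (via fail)  → match P3@[31:31]
i=32 'a': node 5→8 (via fail)  → match P3@[32:32]
i=33 'c': node 8→9 (via fail)
i=34 'b': node 9→4 (via fail)
i=35 'a': node 4→5  → match P3@[35:35]
i=36 'c': node 5→6
i=37 'c': node 6→7  → match P2@[34:37],P4@[36:37]
i=38 'c': node 7→10 (via fail)  → match P4@[37:38]
i=39 'c': node 10→10 (via fail)  → match P4@[38:39]
i=40 'd': node 10→1 (via fail)
i=41 'b': node 1→3  → match P1@[40:41]
i=42 'd': node 3→1 (via fail)
i=43 'c': node 1→2  → match P0@[42:43]
i=44 'd': node 2→1 (via fail)
i=45 'c': node 1→2  → match P0@[44:45]
i=46 'b': node 2→4 (via fail)
i=47 'd': node 4→1 (via fail)

All matches (sorted): [[0,3],[2,0],[3,4],[4,4],[5,4],[7,1],[9,0],[11,1],[14,3],[16,2],[16,4],[17,3],[19,4],[21,1],[23,4],[25,0],[27,3],[28,3],[30,1],[31,3],[32,3],[35,3],[37,2],[37,4],[38,4],[39,4],[41,1],[43,0],[45,0]]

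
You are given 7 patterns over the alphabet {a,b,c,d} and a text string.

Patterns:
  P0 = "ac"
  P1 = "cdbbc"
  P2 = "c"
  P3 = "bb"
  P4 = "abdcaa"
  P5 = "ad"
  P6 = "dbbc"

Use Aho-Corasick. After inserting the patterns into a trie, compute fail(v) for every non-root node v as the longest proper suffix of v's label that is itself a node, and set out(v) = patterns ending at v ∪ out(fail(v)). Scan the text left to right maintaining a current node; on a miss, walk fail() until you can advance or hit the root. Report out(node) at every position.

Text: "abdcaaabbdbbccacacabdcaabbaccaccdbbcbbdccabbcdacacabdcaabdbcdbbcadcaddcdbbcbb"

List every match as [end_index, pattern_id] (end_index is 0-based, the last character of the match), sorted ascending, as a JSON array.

Build automaton:
Trie (insert patterns):
  0='ε' goto a→1 b→8 c→3 d→16
  1='a' goto b→10 c→2 d→15
  2='ac' goto ·  [P0 ends]
  3='c' goto d→4  [P2 ends]
  4='cd' goto b→5
  5='cdb' goto b→6
  6='cdbb' goto c→7
  7='cdbbc' goto ·  [P1 ends]
  8='b' goto b→9
  9='bb' goto ·  [P3 ends]
  10='ab' goto d→11
  11='abd' goto c→12
  12='abdc' goto a→13
  13='abdca' goto a→14
  14='abdcaa' goto ·  [P4 ends]
  15='ad' goto ·  [P5 ends]
  16='d' goto b→17
  17='db' goto b→18
  18='dbb' goto c→19
  19='dbbc' goto ·  [P6 ends]

BFS fail/out derivation:
  n1('a'): parent n0 fail=0; on 'a' 0 → fail=0;  out ∅∪∅=∅
  n3('c'): parent n0 fail=0; on 'c' 0 → fail=0;  out {2}∪∅={2}
  n8('b'): parent n0 fail=0; on 'b' 0 → fail=0;  out ∅∪∅=∅
  n16('d'): parent n0 fail=0; on 'd' 0 → fail=0;  out ∅∪∅=∅
  n2('ac'): parent n1 fail=0; on 'c' 0 → fail=3;  out {0}∪{2}={0,2}
  n4('cd'): parent n3 fail=0; on 'd' 0 → fail=16;  out ∅∪∅=∅
  n9('bb'): parent n8 fail=0; on 'b' 0 → fail=8;  out {3}∪∅={3}
  n10('ab'): parent n1 fail=0; on 'b' 0 → fail=8;  out ∅∪∅=∅
  n15('ad'): parent n1 fail=0; on 'd' 0 → fail=16;  out {5}∪∅={5}
  n17('db'): parent n16 fail=0; on 'b' 0 → fail=8;  out ∅∪∅=∅
  n5('cdb'): parent n4 fail=16; on 'b' 16 → fail=17;  out ∅∪∅=∅
  n11('abd'): parent n10 fail=8; on 'd' 8→0 → fail=16;  out ∅∪∅=∅
  n18('dbb'): parent n17 fail=8; on 'b' 8 → fail=9;  out ∅∪{3}={3}
  n6('cdbb'): parent n5 fail=17; on 'b' 17 → fail=18;  out ∅∪{3}={3}
  n12('abdc'): parent n11 fail=16; on 'c' 16→0 → fail=3;  out ∅∪{2}={2}
  n19('dbbc'): parent n18 fail=9; on 'c' 9→8→0 → fail=3;  out {6}∪{2}={2,6}
  n7('cdbbc'): parent n6 fail=18; on 'c' 18 → fail=19;  out {1}∪{2,6}={1,2,6}
  n13('abdca'): parent n12 fail=3; on 'a' 3→0 → fail=1;  out ∅∪∅=∅
  n14('abdcaa'): parent n13 fail=1; on 'a' 1→0 → fail=1;  out {4}∪∅={4}

Text stream:
pos 0 'a': at 1
pos 1 'b': at 10
pos 2 'd': at 11
pos 3 'c': at 12  ** P2@[3:3]
pos 4 'a': at 13
pos 5 'a': at 14  ** P4@[0:5]
pos 6 'a': at 1 (via fail)
pos 7 'b': at 10
pos 8 'b': at 9 (via fail)  ** P3@[7:8]
pos 9 'd': at 16 (via fail)
pos 10 'b': at 17
pos 11 'b': at 18  ** P3@[10:11]
pos 12 'c': at 19  ** P2@[12:12],P6@[9:12]
pos 13 'c': at 3 (via fail)  ** P2@[13:13]
pos 14 'a': at 1 (via fail)
pos 15 'c': at 2  ** P0@[14:15],P2@[15:15]
pos 16 'a': at 1 (via fail)
pos 17 'c': at 2  ** P0@[16:17],P2@[17:17]
pos 18 'a': at 1 (via fail)
pos 19 'b': at 10
pos 20 'd': at 11
pos 21 'c': at 12  ** P2@[21:21]
pos 22 'a': at 13
pos 23 'a': at 14  ** P4@[18:23]
pos 24 'b': at 10 (via fail)
pos 25 'b': at 9 (via fail)  ** P3@[24:25]
pos 26 'a': at 1 (via fail)
pos 27 'c': at 2  ** P0@[26:27],P2@[27:27]
pos 28 'c': at 3 (via fail)  ** P2@[28:28]
pos 29 'a': at 1 (via fail)
pos 30 'c': at 2  ** P0@[29:30],P2@[30:30]
pos 31 'c': at 3 (via fail)  ** P2@[31:31]
pos 32 'd': at 4
pos 33 'b': at 5
pos 34 'b': at 6  ** P3@[33:34]
pos 35 'c': at 7  ** P1@[31:35],P2@[35:35],P6@[32:35]
pos 36 'b': at 8 (via fail)
pos 37 'b': at 9  ** P3@[36:37]
pos 38 'd': at 16 (via fail)
pos 39 'c': at 3 (via fail)  ** P2@[39:39]
pos 40 'c': at 3 (via fail)  ** P2@[40:40]
pos 41 'a': at 1 (via fail)
pos 42 'b': at 10
pos 43 'b': at 9 (via fail)  ** P3@[42:43]
pos 44 'c': at 3 (via fail)  ** P2@[44:44]
pos 45 'd': at 4
pos 46 'a': at 1 (via fail)
pos 47 'c': at 2  ** P0@[46:47],P2@[47:47]
pos 48 'a': at 1 (via fail)
pos 49 'c': at 2  ** P0@[48:49],P2@[49:49]
pos 50 'a': at 1 (via fail)
pos 51 'b': at 10
pos 52 'd': at 11
pos 53 'c': at 12  ** P2@[53:53]
pos 54 'a': at 13
pos 55 'a': at 14  ** P4@[50:55]
pos 56 'b': at 10 (via fail)
pos 57 'd': at 11
pos 58 'b': at 17 (via fail)
pos 59 'c': at 3 (via fail)  ** P2@[59:59]
pos 60 'd': at 4
pos 61 'b': at 5
pos 62 'b': at 6  ** P3@[61:62]
pos 63 'c': at 7  ** P1@[59:63],P2@[63:63],P6@[60:63]
pos 64 'a': at 1 (via fail)
pos 65 'd': at 15  ** P5@[64:65]
pos 66 'c': at 3 (via fail)  ** P2@[66:66]
pos 67 'a': at 1 (via fail)
pos 68 'd': at 15  ** P5@[67:68]
pos 69 'd': at 16 (via fail)
pos 70 'c': at 3 (via fail)  ** P2@[70:70]
pos 71 'd': at 4
pos 72 'b': at 5
pos 73 'b': at 6  ** P3@[72:73]
pos 74 'c': at 7  ** P1@[70:74],P2@[74:74],P6@[71:74]
pos 75 'b': at 8 (via fail)
pos 76 'b': at 9  ** P3@[75:76]

All matches (sorted): [[3,2],[5,4],[8,3],[11,3],[12,2],[12,6],[13,2],[15,0],[15,2],[17,0],[17,2],[21,2],[23,4],[25,3],[27,0],[27,2],[28,2],[30,0],[30,2],[31,2],[34,3],[35,1],[35,2],[35,6],[37,3],[39,2],[40,2],[43,3],[44,2],[47,0],[47,2],[49,0],[49,2],[53,2],[55,4],[59,2],[62,3],[63,1],[63,2],[63,6],[65,5],[66,2],[68,5],[70,2],[73,3],[74,1],[74,2],[74,6],[76,3]]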